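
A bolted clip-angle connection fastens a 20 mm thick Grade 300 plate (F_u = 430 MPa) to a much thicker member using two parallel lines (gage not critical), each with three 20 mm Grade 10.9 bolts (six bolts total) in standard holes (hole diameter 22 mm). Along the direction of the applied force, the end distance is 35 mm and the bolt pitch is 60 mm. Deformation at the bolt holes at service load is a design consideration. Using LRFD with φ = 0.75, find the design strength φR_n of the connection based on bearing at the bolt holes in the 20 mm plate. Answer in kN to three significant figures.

Per bolt r_n = 1.2 l_c t F_u ≤ 2.4 d t F_u; upper limit = 2.4 × 20 × 20 × 430 / 1000 = 412.8 kN.
Edge bolt: l_c = 35 − 22/2 = 24 mm → 1.2 × 24 × 20 × 430 / 1000 = 247.7 → r_n = 247.7 kN.
Interior bolts: l_c = 60 − 22 = 38 mm → 1.2 × 38 × 20 × 430 / 1000 = 392.2 → r_n = 392.2 kN.
R_n = 2 × 247.7 + 4 × 392.2 = 2064 kN.
Design strength φR_n = 0.75 × 2064 = 1550 kN.

1550 kN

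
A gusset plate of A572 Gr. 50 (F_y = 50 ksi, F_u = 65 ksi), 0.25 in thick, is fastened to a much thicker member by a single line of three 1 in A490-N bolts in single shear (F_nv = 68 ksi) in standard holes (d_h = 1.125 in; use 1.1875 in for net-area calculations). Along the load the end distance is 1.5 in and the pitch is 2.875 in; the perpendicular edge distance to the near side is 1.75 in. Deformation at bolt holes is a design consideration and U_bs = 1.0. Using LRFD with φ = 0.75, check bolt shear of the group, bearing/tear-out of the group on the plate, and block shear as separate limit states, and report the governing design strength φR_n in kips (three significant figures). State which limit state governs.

45.4 kips (block shear governs)

Bolt shear: A_b = π·1²/4 = 0.7854 in²; R_n = 68 × 0.7854 × 3 × 1 = 160.2 kips → 0.75 × 160.2 = 120 kips.
Bearing: edge l_c = 0.9375, r_n = 18.28 kips; interior l_c = 1.75, r_n = 34.12 kips; R_n = 18.28 + 2·34.12 = 86.53 kips → 64.9 kips.
Block shear: A_gv = 1.812, A_nv = 1.07, A_nt = 0.2891 in²; R_n = min(0.6F_uA_nv, 0.6F_yA_gv) + U_bs·F_u·A_nt = 60.53 kips → 45.4 kips.
Block shear governs: 45.4 kips.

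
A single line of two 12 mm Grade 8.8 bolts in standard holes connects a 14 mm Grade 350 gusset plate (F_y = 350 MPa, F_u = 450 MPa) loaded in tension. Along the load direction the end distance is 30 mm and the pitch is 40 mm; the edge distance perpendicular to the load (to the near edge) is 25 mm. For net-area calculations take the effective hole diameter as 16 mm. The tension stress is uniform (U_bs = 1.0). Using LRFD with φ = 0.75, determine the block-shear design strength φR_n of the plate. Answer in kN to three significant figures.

211 kN

Shear plane L_v = 30 + 1·40 = 70 mm; A_gv = 70 × 14 = 980 mm².
A_nv = (70 − 1.5·16) × 14 = 644 mm².
A_nt = (25 − 0.5·16) × 14 = 238 mm².
0.6 F_u A_nv = 173.9 kN; 0.6 F_y A_gv = 205.8 kN → shear rupture governs the shear term.
R_n = 173.9 + 1.0 × 450 × 238 / 1000 = 281 kN.
Design strength φR_n = 0.75 × 281 = 211 kN.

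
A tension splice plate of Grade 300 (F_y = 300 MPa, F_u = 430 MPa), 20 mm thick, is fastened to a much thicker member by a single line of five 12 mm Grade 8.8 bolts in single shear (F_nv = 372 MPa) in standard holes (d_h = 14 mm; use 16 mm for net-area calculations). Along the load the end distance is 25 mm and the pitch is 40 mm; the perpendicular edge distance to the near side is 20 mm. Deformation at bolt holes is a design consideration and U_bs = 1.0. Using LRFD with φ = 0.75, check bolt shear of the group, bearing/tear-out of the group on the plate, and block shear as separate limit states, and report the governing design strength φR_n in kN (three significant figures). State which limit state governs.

Bolt shear: A_b = π·12²/4 = 113.1 mm²; R_n = 372 × 113.1 × 5 × 1 / 1000 = 210.4 kN → 0.75 × 210.4 = 158 kN.
Bearing: edge l_c = 18, r_n = 185.8 kN; interior l_c = 26, r_n = 247.7 kN; R_n = 185.8 + 4·247.7 = 1176 kN → 882 kN.
Block shear: A_gv = 3700, A_nv = 2260, A_nt = 240 mm²; R_n = min(0.6F_uA_nv, 0.6F_yA_gv) + U_bs·F_u·A_nt = 686.3 kN → 515 kN.
Bolt shear governs: 158 kN.

158 kN (bolt shear governs)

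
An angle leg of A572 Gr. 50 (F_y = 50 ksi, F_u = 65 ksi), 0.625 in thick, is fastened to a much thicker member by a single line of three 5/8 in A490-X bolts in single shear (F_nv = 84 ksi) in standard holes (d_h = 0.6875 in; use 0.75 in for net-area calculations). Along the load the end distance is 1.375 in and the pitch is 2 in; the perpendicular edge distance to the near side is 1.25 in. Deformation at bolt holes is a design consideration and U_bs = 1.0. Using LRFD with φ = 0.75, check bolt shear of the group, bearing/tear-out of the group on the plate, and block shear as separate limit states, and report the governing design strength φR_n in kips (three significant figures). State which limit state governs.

Bolt shear: A_b = π·0.625²/4 = 0.3068 in²; R_n = 84 × 0.3068 × 3 × 1 = 77.31 kips → 0.75 × 77.31 = 58 kips.
Bearing: edge l_c = 1.031, r_n = 50.27 kips; interior l_c = 1.312, r_n = 60.94 kips; R_n = 50.27 + 2·60.94 = 172.1 kips → 129 kips.
Block shear: A_gv = 3.359, A_nv = 2.188, A_nt = 0.5469 in²; R_n = min(0.6F_uA_nv, 0.6F_yA_gv) + U_bs·F_u·A_nt = 120.9 kips → 90.6 kips.
Bolt shear governs: 58 kips.

58 kips (bolt shear governs)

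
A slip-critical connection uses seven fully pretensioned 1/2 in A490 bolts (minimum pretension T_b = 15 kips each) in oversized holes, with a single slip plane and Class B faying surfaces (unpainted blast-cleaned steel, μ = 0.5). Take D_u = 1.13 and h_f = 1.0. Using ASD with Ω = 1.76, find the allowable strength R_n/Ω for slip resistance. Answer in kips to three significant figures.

33.7 kips

R_n = μ · D_u · h_f · T_b · n_s · n_b = 0.5 × 1.13 × 1.0 × 15 × 1 × 7 = 59.32 kips.
Allowable strength R_n/Ω = 59.32 / 1.76 = 33.7 kips.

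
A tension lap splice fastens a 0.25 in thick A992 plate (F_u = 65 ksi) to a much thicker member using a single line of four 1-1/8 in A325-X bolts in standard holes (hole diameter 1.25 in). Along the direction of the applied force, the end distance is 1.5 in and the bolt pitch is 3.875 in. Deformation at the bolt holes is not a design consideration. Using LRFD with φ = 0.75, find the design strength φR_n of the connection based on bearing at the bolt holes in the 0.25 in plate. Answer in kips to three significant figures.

Per bolt r_n = 1.5 l_c t F_u ≤ 3.0 d t F_u; upper limit = 3.0 × 1.125 × 0.25 × 65 = 54.84 kips.
Edge bolt: l_c = 1.5 − 1.25/2 = 0.875 in → 1.5 × 0.875 × 0.25 × 65 = 21.33 → r_n = 21.33 kips.
Interior bolts: l_c = 3.875 − 1.25 = 2.625 in → 1.5 × 2.625 × 0.25 × 65 = 63.98 → r_n = 54.84 kips.
R_n = 1 × 21.33 + 3 × 54.84 = 185.9 kips.
Design strength φR_n = 0.75 × 185.9 = 139 kips.

139 kips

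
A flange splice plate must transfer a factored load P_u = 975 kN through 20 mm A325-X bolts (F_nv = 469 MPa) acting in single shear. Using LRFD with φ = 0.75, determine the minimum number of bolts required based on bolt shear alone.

9 bolts

A_b = π·20²/4 = 314.2 mm².
Per-bolt design strength φR_n = 0.75 × 469 × 314.2 × 1 / 1000 = 110.5 kN.
n ≥ 975 / 110.5 = 8.823 → use 9 bolts.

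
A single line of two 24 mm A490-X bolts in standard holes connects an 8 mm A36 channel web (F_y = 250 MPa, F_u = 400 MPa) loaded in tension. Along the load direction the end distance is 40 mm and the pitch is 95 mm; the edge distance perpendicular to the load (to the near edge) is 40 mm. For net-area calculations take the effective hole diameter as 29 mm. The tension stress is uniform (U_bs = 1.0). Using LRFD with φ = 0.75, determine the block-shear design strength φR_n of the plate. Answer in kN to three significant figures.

Shear plane L_v = 40 + 1·95 = 135 mm; A_gv = 135 × 8 = 1080 mm².
A_nv = (135 − 1.5·29) × 8 = 732 mm².
A_nt = (40 − 0.5·29) × 8 = 204 mm².
0.6 F_u A_nv = 175.7 kN; 0.6 F_y A_gv = 162 kN → shear yielding governs the shear term.
R_n = 162 + 1.0 × 400 × 204 / 1000 = 243.6 kN.
Design strength φR_n = 0.75 × 243.6 = 183 kN.

183 kN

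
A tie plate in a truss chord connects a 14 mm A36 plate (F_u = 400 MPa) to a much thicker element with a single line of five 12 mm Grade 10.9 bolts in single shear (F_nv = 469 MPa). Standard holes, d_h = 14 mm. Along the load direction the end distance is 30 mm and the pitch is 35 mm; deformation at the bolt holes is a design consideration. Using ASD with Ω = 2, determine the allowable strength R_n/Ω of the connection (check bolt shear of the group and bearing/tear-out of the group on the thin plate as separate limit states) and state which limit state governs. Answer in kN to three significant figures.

Bolt shear: A_b = π·12²/4 = 113.1 mm²; R_n = 469 × 113.1 × 5 × 1 / 1000 = 265.2 kN → 265.2 / 2 = 133 kN.
Bearing (1.2 l_c t F_u ≤ 2.4 d t F_u): upper limit = 2.4·12·14·400 / 1000 = 161.3 kN.
  Edge l_c = 30 − 14/2 = 23 → r_n = 154.6 kN; interior l_c = 35 − 14 = 21 → r_n = 141.1 kN.
  R_n,bearing = 1·154.6 + 4·141.1 = 719 kN → 719 / 2 = 360 kN.
Bolt shear governs: 133 kN.

133 kN (bolt shear governs)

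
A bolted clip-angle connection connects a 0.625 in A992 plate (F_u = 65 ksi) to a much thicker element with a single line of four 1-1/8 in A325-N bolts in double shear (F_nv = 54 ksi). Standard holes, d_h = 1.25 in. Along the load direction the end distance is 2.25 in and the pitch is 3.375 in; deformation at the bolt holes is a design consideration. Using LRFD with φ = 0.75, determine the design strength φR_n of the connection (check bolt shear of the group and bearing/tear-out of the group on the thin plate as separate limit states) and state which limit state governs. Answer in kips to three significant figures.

Bolt shear: A_b = π·1.125²/4 = 0.994 in²; R_n = 54 × 0.994 × 4 × 2 = 429.4 kips → 0.75 × 429.4 = 322 kips.
Bearing (1.2 l_c t F_u ≤ 2.4 d t F_u): upper limit = 2.4·1.125·0.625·65 = 109.7 kips.
  Edge l_c = 2.25 − 1.25/2 = 1.625 → r_n = 79.22 kips; interior l_c = 3.375 − 1.25 = 2.125 → r_n = 103.6 kips.
  R_n,bearing = 1·79.22 + 3·103.6 = 390 kips → 0.75 × 390 = 292 kips.
Bearing governs: 292 kips.

292 kips (bearing governs)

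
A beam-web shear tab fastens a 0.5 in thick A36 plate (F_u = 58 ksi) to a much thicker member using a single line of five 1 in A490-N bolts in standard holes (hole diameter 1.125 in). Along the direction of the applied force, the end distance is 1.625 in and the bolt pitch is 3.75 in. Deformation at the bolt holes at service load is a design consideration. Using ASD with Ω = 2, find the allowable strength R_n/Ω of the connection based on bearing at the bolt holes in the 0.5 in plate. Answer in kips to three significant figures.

158 kips

Per bolt r_n = 1.2 l_c t F_u ≤ 2.4 d t F_u; upper limit = 2.4 × 1 × 0.5 × 58 = 69.6 kips.
Edge bolt: l_c = 1.625 − 1.125/2 = 1.062 in → 1.2 × 1.062 × 0.5 × 58 = 36.97 → r_n = 36.97 kips.
Interior bolts: l_c = 3.75 − 1.125 = 2.625 in → 1.2 × 2.625 × 0.5 × 58 = 91.35 → r_n = 69.6 kips.
R_n = 1 × 36.97 + 4 × 69.6 = 315.4 kips.
Allowable strength R_n/Ω = 315.4 / 2 = 158 kips.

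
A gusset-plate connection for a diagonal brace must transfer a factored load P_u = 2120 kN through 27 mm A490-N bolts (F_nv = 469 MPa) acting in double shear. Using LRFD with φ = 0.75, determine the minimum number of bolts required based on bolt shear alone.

6 bolts

A_b = π·27²/4 = 572.6 mm².
Per-bolt design strength φR_n = 0.75 × 469 × 572.6 × 2 / 1000 = 402.8 kN.
n ≥ 2120 / 402.8 = 5.263 → use 6 bolts.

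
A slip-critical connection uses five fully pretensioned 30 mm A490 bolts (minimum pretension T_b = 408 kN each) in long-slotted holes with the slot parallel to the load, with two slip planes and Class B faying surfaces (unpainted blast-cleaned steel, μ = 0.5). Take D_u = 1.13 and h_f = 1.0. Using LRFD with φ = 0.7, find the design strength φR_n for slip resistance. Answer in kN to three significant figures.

1610 kN

R_n = μ · D_u · h_f · T_b · n_s · n_b = 0.5 × 1.13 × 1.0 × 408 × 2 × 5 = 2305 kN.
Design strength φR_n = 0.7 × 2305 = 1610 kN.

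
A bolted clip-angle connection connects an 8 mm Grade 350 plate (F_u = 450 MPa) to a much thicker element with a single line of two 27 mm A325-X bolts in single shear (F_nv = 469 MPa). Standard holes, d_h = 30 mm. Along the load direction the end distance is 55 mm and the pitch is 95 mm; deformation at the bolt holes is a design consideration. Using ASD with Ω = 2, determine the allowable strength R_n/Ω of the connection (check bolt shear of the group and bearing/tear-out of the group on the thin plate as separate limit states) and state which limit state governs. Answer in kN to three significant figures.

Bolt shear: A_b = π·27²/4 = 572.6 mm²; R_n = 469 × 572.6 × 2 × 1 / 1000 = 537.1 kN → 537.1 / 2 = 269 kN.
Bearing (1.2 l_c t F_u ≤ 2.4 d t F_u): upper limit = 2.4·27·8·450 / 1000 = 233.3 kN.
  Edge l_c = 55 − 30/2 = 40 → r_n = 172.8 kN; interior l_c = 95 − 30 = 65 → r_n = 233.3 kN.
  R_n,bearing = 1·172.8 + 1·233.3 = 406.1 kN → 406.1 / 2 = 203 kN.
Bearing governs: 203 kN.

203 kN (bearing governs)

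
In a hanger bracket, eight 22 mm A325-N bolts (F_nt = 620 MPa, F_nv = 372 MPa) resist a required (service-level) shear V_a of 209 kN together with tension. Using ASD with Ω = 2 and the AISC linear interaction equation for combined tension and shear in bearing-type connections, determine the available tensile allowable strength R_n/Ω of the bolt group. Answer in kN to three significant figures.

A_b = π·22²/4 = 380.1 mm²; f_rv = 209 × 1000 / (8 × 380.1) = 68.73 MPa.
F'_nt = 1.3 F_nt − (Ω F_nt / F_nv) f_rv = 1.3·620 − (2·620/372)·68.73 = 576.9 MPa, capped at F_nt → F'_nt = 576.9 MPa.
R_n = F'_nt · A_b · n = 576.9 × 380.1 × 8 / 1000 = 1754 kN.
Allowable strength R_n/Ω = 1754 / 2 = 877 kN.

877 kN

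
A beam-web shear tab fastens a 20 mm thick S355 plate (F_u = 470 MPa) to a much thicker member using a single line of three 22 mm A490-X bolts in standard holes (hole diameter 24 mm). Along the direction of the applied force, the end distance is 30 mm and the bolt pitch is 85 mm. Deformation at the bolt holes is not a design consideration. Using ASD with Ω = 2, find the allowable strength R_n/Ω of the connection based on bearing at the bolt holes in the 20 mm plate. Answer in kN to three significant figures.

747 kN

Per bolt r_n = 1.5 l_c t F_u ≤ 3.0 d t F_u; upper limit = 3.0 × 22 × 20 × 470 / 1000 = 620.4 kN.
Edge bolt: l_c = 30 − 24/2 = 18 mm → 1.5 × 18 × 20 × 470 / 1000 = 253.8 → r_n = 253.8 kN.
Interior bolts: l_c = 85 − 24 = 61 mm → 1.5 × 61 × 20 × 470 / 1000 = 860.1 → r_n = 620.4 kN.
R_n = 1 × 253.8 + 2 × 620.4 = 1495 kN.
Allowable strength R_n/Ω = 1495 / 2 = 747 kN.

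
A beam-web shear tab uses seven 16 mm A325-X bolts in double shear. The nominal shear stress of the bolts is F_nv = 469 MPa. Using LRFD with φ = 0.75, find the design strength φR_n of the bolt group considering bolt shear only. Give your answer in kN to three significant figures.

A_b = π × 16² / 4 = 201.1 mm².
R_n = F_nv · A_b · n · n_s = 469 × 201.1 × 7 × 2 / 1000 = 1320 kN.
Design strength φR_n = 0.75 × 1320 = 990 kN.

990 kN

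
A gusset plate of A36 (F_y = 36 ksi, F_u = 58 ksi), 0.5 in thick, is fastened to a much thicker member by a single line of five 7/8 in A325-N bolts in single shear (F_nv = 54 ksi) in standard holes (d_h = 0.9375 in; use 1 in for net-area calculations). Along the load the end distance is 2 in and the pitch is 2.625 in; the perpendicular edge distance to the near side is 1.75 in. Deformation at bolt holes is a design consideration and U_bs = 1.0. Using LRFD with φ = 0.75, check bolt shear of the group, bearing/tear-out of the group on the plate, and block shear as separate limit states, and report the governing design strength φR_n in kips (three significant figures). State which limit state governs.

Bolt shear: A_b = π·0.875²/4 = 0.6013 in²; R_n = 54 × 0.6013 × 5 × 1 = 162.4 kips → 0.75 × 162.4 = 122 kips.
Bearing: edge l_c = 1.531, r_n = 53.29 kips; interior l_c = 1.688, r_n = 58.72 kips; R_n = 53.29 + 4·58.72 = 288.2 kips → 216 kips.
Block shear: A_gv = 6.25, A_nv = 4, A_nt = 0.625 in²; R_n = min(0.6F_uA_nv, 0.6F_yA_gv) + U_bs·F_u·A_nt = 171.2 kips → 128 kips.
Bolt shear governs: 122 kips.

122 kips (bolt shear governs)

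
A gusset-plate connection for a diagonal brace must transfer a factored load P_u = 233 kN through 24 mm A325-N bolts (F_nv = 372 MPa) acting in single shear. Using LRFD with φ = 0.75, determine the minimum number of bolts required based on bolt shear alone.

A_b = π·24²/4 = 452.4 mm².
Per-bolt design strength φR_n = 0.75 × 372 × 452.4 × 1 / 1000 = 126.2 kN.
n ≥ 233 / 126.2 = 1.846 → use 2 bolts.

2 bolts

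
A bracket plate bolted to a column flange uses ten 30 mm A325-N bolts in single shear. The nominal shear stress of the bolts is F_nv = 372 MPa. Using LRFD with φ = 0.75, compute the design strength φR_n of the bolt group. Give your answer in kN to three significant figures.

1970 kN

A_b = π × 30² / 4 = 706.9 mm².
R_n = F_nv · A_b · n · n_s = 372 × 706.9 × 10 × 1 / 1000 = 2630 kN.
Design strength φR_n = 0.75 × 2630 = 1970 kN.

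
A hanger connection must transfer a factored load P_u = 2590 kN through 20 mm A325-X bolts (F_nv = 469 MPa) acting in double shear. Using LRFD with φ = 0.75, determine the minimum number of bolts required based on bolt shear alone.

12 bolts

A_b = π·20²/4 = 314.2 mm².
Per-bolt design strength φR_n = 0.75 × 469 × 314.2 × 2 / 1000 = 221 kN.
n ≥ 2590 / 221 = 11.72 → use 12 bolts.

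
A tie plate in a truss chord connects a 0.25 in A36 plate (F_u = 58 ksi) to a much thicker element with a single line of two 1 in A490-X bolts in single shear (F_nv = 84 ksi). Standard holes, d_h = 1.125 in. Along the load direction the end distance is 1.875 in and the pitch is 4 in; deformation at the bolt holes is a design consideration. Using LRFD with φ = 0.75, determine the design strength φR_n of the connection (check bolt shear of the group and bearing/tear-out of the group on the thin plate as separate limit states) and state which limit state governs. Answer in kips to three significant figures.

Bolt shear: A_b = π·1²/4 = 0.7854 in²; R_n = 84 × 0.7854 × 2 × 1 = 131.9 kips → 0.75 × 131.9 = 99 kips.
Bearing (1.2 l_c t F_u ≤ 2.4 d t F_u): upper limit = 2.4·1·0.25·58 = 34.8 kips.
  Edge l_c = 1.875 − 1.125/2 = 1.312 → r_n = 22.84 kips; interior l_c = 4 − 1.125 = 2.875 → r_n = 34.8 kips.
  R_n,bearing = 1·22.84 + 1·34.8 = 57.64 kips → 0.75 × 57.64 = 43.2 kips.
Bearing governs: 43.2 kips.

43.2 kips (bearing governs)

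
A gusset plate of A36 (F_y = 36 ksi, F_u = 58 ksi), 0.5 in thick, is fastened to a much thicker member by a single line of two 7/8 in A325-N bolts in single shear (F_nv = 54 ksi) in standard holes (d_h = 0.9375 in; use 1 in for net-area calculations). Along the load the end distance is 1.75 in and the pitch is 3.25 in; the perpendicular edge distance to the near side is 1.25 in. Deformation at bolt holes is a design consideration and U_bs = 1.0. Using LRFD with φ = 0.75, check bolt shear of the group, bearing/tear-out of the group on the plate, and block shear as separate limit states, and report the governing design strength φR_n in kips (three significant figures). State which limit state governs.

48.7 kips (bolt shear governs)

Bolt shear: A_b = π·0.875²/4 = 0.6013 in²; R_n = 54 × 0.6013 × 2 × 1 = 64.94 kips → 0.75 × 64.94 = 48.7 kips.
Bearing: edge l_c = 1.281, r_n = 44.59 kips; interior l_c = 2.312, r_n = 60.9 kips; R_n = 44.59 + 1·60.9 = 105.5 kips → 79.1 kips.
Block shear: A_gv = 2.5, A_nv = 1.75, A_nt = 0.375 in²; R_n = min(0.6F_uA_nv, 0.6F_yA_gv) + U_bs·F_u·A_nt = 75.75 kips → 56.8 kips.
Bolt shear governs: 48.7 kips.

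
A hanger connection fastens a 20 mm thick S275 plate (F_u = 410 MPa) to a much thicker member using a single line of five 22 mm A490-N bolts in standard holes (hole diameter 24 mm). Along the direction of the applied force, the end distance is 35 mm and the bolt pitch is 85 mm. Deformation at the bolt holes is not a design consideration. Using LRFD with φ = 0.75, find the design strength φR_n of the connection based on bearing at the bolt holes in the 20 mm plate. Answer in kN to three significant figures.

1840 kN

Per bolt r_n = 1.5 l_c t F_u ≤ 3.0 d t F_u; upper limit = 3.0 × 22 × 20 × 410 / 1000 = 541.2 kN.
Edge bolt: l_c = 35 − 24/2 = 23 mm → 1.5 × 23 × 20 × 410 / 1000 = 282.9 → r_n = 282.9 kN.
Interior bolts: l_c = 85 − 24 = 61 mm → 1.5 × 61 × 20 × 410 / 1000 = 750.3 → r_n = 541.2 kN.
R_n = 1 × 282.9 + 4 × 541.2 = 2448 kN.
Design strength φR_n = 0.75 × 2448 = 1840 kN.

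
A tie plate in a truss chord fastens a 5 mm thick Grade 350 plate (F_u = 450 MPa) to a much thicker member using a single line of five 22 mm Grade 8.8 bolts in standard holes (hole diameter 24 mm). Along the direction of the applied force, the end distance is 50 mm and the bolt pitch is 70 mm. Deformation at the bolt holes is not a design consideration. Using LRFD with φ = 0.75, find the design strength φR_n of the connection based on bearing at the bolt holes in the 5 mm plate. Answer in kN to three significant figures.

542 kN

Per bolt r_n = 1.5 l_c t F_u ≤ 3.0 d t F_u; upper limit = 3.0 × 22 × 5 × 450 / 1000 = 148.5 kN.
Edge bolt: l_c = 50 − 24/2 = 38 mm → 1.5 × 38 × 5 × 450 / 1000 = 128.2 → r_n = 128.2 kN.
Interior bolts: l_c = 70 − 24 = 46 mm → 1.5 × 46 × 5 × 450 / 1000 = 155.2 → r_n = 148.5 kN.
R_n = 1 × 128.2 + 4 × 148.5 = 722.2 kN.
Design strength φR_n = 0.75 × 722.2 = 542 kN.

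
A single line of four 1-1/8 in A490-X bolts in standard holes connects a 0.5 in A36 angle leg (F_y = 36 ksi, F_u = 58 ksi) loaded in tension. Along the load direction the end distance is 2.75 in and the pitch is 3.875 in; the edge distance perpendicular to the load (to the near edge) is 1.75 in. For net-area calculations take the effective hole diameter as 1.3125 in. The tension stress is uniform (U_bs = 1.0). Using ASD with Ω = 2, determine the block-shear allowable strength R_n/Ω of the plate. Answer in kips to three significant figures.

Shear plane L_v = 2.75 + 3·3.875 = 14.38 in; A_gv = 14.38 × 0.5 = 7.188 in².
A_nv = (14.38 − 3.5·1.3125) × 0.5 = 4.891 in².
A_nt = (1.75 − 0.5·1.3125) × 0.5 = 0.5469 in².
0.6 F_u A_nv = 170.2 kips; 0.6 F_y A_gv = 155.2 kips → shear yielding governs the shear term.
R_n = 155.2 + 1.0 × 58 × 0.5469 = 187 kips.
Allowable strength R_n/Ω = 187 / 2 = 93.5 kips.

93.5 kips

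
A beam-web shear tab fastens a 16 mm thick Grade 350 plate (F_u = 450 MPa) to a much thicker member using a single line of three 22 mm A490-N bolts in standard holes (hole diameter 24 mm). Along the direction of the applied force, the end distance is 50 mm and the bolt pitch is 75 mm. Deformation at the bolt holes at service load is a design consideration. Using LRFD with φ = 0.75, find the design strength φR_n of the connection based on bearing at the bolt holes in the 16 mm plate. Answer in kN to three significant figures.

816 kN

Per bolt r_n = 1.2 l_c t F_u ≤ 2.4 d t F_u; upper limit = 2.4 × 22 × 16 × 450 / 1000 = 380.2 kN.
Edge bolt: l_c = 50 − 24/2 = 38 mm → 1.2 × 38 × 16 × 450 / 1000 = 328.3 → r_n = 328.3 kN.
Interior bolts: l_c = 75 − 24 = 51 mm → 1.2 × 51 × 16 × 450 / 1000 = 440.6 → r_n = 380.2 kN.
R_n = 1 × 328.3 + 2 × 380.2 = 1089 kN.
Design strength φR_n = 0.75 × 1089 = 816 kN.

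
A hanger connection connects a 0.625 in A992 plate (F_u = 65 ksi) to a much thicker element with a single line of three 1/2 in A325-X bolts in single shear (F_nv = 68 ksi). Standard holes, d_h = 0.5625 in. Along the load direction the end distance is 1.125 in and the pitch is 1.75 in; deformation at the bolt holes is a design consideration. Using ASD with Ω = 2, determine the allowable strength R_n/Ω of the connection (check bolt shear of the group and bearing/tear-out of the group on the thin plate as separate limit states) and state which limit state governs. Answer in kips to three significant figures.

Bolt shear: A_b = π·0.5²/4 = 0.1963 in²; R_n = 68 × 0.1963 × 3 × 1 = 40.06 kips → 40.06 / 2 = 20 kips.
Bearing (1.2 l_c t F_u ≤ 2.4 d t F_u): upper limit = 2.4·0.5·0.625·65 = 48.75 kips.
  Edge l_c = 1.125 − 0.5625/2 = 0.8438 → r_n = 41.13 kips; interior l_c = 1.75 − 0.5625 = 1.188 → r_n = 48.75 kips.
  R_n,bearing = 1·41.13 + 2·48.75 = 138.6 kips → 138.6 / 2 = 69.3 kips.
Bolt shear governs: 20 kips.

20 kips (bolt shear governs)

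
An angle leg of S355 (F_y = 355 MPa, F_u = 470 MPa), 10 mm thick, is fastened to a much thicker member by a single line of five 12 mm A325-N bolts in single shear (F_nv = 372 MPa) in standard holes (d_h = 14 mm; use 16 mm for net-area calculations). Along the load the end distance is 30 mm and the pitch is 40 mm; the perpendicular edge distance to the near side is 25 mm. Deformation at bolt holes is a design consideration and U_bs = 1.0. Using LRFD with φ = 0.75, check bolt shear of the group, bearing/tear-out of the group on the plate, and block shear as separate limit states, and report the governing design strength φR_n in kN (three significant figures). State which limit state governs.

Bolt shear: A_b = π·12²/4 = 113.1 mm²; R_n = 372 × 113.1 × 5 × 1 / 1000 = 210.4 kN → 0.75 × 210.4 = 158 kN.
Bearing: edge l_c = 23, r_n = 129.7 kN; interior l_c = 26, r_n = 135.4 kN; R_n = 129.7 + 4·135.4 = 671.2 kN → 503 kN.
Block shear: A_gv = 1900, A_nv = 1180, A_nt = 170 mm²; R_n = min(0.6F_uA_nv, 0.6F_yA_gv) + U_bs·F_u·A_nt = 412.7 kN → 309 kN.
Bolt shear governs: 158 kN.

158 kN (bolt shear governs)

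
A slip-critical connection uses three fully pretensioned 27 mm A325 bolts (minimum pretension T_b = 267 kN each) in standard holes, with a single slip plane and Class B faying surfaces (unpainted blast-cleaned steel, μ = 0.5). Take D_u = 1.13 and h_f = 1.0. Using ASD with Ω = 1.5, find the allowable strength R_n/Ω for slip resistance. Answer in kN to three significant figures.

302 kN

R_n = μ · D_u · h_f · T_b · n_s · n_b = 0.5 × 1.13 × 1.0 × 267 × 1 × 3 = 452.6 kN.
Allowable strength R_n/Ω = 452.6 / 1.5 = 302 kN.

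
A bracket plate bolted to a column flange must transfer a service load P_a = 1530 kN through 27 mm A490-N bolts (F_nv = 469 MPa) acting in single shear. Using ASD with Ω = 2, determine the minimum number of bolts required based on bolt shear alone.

12 bolts

A_b = π·27²/4 = 572.6 mm².
Per-bolt allowable strength R_n/Ω = 469 × 572.6 × 1 / 1000 / 2 = 134.3 kN.
n ≥ 1530 / 134.3 = 11.4 → use 12 bolts.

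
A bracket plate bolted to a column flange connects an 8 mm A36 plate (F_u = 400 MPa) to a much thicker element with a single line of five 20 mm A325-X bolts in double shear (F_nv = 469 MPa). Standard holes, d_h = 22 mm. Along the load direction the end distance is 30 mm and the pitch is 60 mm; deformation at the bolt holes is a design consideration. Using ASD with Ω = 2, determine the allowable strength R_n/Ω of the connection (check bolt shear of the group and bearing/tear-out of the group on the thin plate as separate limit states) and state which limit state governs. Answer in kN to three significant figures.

328 kN (bearing governs)

Bolt shear: A_b = π·20²/4 = 314.2 mm²; R_n = 469 × 314.2 × 5 × 2 / 1000 = 1473 kN → 1473 / 2 = 737 kN.
Bearing (1.2 l_c t F_u ≤ 2.4 d t F_u): upper limit = 2.4·20·8·400 / 1000 = 153.6 kN.
  Edge l_c = 30 − 22/2 = 19 → r_n = 72.96 kN; interior l_c = 60 − 22 = 38 → r_n = 145.9 kN.
  R_n,bearing = 1·72.96 + 4·145.9 = 656.6 kN → 656.6 / 2 = 328 kN.
Bearing governs: 328 kN.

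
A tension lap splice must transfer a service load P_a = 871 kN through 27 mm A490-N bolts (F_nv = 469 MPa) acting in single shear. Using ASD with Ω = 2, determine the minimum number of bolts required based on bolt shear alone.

7 bolts

A_b = π·27²/4 = 572.6 mm².
Per-bolt allowable strength R_n/Ω = 469 × 572.6 × 1 / 1000 / 2 = 134.3 kN.
n ≥ 871 / 134.3 = 6.487 → use 7 bolts.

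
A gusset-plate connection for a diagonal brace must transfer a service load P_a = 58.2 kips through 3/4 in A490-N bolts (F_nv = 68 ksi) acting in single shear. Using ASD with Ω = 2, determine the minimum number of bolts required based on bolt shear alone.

4 bolts

A_b = π·0.75²/4 = 0.4418 in².
Per-bolt allowable strength R_n/Ω = 68 × 0.4418 × 1 / 2 = 15.02 kips.
n ≥ 58.2 / 15.02 = 3.875 → use 4 bolts.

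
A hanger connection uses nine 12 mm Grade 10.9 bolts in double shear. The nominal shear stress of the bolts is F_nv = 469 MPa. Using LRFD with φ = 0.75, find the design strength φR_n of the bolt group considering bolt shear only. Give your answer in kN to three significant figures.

716 kN

A_b = π × 12² / 4 = 113.1 mm².
R_n = F_nv · A_b · n · n_s = 469 × 113.1 × 9 × 2 / 1000 = 954.8 kN.
Design strength φR_n = 0.75 × 954.8 = 716 kN.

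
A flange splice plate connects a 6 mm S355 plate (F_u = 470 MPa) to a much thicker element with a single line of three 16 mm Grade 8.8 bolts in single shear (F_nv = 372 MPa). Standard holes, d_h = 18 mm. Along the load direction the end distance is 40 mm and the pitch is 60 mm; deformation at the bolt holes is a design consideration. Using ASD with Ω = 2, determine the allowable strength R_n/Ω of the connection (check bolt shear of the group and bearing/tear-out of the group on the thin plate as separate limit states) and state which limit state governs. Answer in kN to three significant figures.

112 kN (bolt shear governs)

Bolt shear: A_b = π·16²/4 = 201.1 mm²; R_n = 372 × 201.1 × 3 × 1 / 1000 = 224.4 kN → 224.4 / 2 = 112 kN.
Bearing (1.2 l_c t F_u ≤ 2.4 d t F_u): upper limit = 2.4·16·6·470 / 1000 = 108.3 kN.
  Edge l_c = 40 − 18/2 = 31 → r_n = 104.9 kN; interior l_c = 60 − 18 = 42 → r_n = 108.3 kN.
  R_n,bearing = 1·104.9 + 2·108.3 = 321.5 kN → 321.5 / 2 = 161 kN.
Bolt shear governs: 112 kN.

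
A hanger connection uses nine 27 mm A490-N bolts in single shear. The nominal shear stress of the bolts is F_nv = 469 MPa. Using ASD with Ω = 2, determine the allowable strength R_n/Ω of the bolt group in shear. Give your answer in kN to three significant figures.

A_b = π × 27² / 4 = 572.6 mm².
R_n = F_nv · A_b · n · n_s = 469 × 572.6 × 9 × 1 / 1000 = 2417 kN.
Allowable strength R_n/Ω = 2417 / 2 = 1210 kN.

1210 kN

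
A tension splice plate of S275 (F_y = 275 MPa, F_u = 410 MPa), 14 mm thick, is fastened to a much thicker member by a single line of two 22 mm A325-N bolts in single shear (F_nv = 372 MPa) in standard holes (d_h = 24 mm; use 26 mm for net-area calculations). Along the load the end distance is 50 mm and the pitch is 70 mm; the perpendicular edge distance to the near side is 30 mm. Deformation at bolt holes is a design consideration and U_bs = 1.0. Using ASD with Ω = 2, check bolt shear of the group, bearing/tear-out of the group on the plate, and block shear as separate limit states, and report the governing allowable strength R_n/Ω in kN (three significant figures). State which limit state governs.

Bolt shear: A_b = π·22²/4 = 380.1 mm²; R_n = 372 × 380.1 × 2 × 1 / 1000 = 282.8 kN → 282.8 / 2 = 141 kN.
Bearing: edge l_c = 38, r_n = 261.7 kN; interior l_c = 46, r_n = 303.1 kN; R_n = 261.7 + 1·303.1 = 564.8 kN → 282 kN.
Block shear: A_gv = 1680, A_nv = 1134, A_nt = 238 mm²; R_n = min(0.6F_uA_nv, 0.6F_yA_gv) + U_bs·F_u·A_nt = 374.8 kN → 187 kN.
Bolt shear governs: 141 kN.

141 kN (bolt shear governs)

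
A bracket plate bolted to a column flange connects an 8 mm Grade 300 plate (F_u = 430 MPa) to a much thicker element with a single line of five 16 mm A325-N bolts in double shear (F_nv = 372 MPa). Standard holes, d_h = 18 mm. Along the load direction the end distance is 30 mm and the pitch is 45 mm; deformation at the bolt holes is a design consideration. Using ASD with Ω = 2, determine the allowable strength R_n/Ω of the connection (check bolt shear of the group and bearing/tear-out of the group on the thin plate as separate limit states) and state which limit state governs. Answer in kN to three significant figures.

Bolt shear: A_b = π·16²/4 = 201.1 mm²; R_n = 372 × 201.1 × 5 × 2 / 1000 = 748 kN → 748 / 2 = 374 kN.
Bearing (1.2 l_c t F_u ≤ 2.4 d t F_u): upper limit = 2.4·16·8·430 / 1000 = 132.1 kN.
  Edge l_c = 30 − 18/2 = 21 → r_n = 86.69 kN; interior l_c = 45 − 18 = 27 → r_n = 111.5 kN.
  R_n,bearing = 1·86.69 + 4·111.5 = 532.5 kN → 532.5 / 2 = 266 kN.
Bearing governs: 266 kN.

266 kN (bearing governs)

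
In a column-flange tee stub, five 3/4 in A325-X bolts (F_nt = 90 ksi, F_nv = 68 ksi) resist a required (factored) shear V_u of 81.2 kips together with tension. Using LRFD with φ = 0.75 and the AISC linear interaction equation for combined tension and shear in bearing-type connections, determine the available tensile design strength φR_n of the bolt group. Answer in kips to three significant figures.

86.4 kips

A_b = π·0.75²/4 = 0.4418 in²; f_rv = 81.2 / (5 × 0.4418) = 36.76 ksi.
F'_nt = 1.3 F_nt − (F_nt / φF_nv) f_rv = 1.3·90 − (90/(0.75·68))·36.76 = 52.13 ksi, capped at F_nt → F'_nt = 52.13 ksi.
R_n = F'_nt · A_b · n = 52.13 × 0.4418 × 5 = 115.2 kips.
Design strength φR_n = 0.75 × 115.2 = 86.4 kips.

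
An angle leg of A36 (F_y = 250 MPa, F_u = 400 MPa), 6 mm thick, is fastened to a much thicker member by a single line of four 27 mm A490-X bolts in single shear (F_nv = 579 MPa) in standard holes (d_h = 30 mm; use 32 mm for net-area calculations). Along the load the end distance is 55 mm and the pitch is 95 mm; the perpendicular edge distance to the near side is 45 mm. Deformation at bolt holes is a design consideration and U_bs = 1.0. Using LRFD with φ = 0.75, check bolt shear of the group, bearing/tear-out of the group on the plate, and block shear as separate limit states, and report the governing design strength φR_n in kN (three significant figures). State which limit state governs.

282 kN (block shear governs)

Bolt shear: A_b = π·27²/4 = 572.6 mm²; R_n = 579 × 572.6 × 4 × 1 / 1000 = 1326 kN → 0.75 × 1326 = 995 kN.
Bearing: edge l_c = 40, r_n = 115.2 kN; interior l_c = 65, r_n = 155.5 kN; R_n = 115.2 + 3·155.5 = 581.8 kN → 436 kN.
Block shear: A_gv = 2040, A_nv = 1368, A_nt = 174 mm²; R_n = min(0.6F_uA_nv, 0.6F_yA_gv) + U_bs·F_u·A_nt = 375.6 kN → 282 kN.
Block shear governs: 282 kN.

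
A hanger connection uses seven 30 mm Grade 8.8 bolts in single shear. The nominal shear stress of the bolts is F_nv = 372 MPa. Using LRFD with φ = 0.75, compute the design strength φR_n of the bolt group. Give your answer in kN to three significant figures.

A_b = π × 30² / 4 = 706.9 mm².
R_n = F_nv · A_b · n · n_s = 372 × 706.9 × 7 × 1 / 1000 = 1841 kN.
Design strength φR_n = 0.75 × 1841 = 1380 kN.

1380 kN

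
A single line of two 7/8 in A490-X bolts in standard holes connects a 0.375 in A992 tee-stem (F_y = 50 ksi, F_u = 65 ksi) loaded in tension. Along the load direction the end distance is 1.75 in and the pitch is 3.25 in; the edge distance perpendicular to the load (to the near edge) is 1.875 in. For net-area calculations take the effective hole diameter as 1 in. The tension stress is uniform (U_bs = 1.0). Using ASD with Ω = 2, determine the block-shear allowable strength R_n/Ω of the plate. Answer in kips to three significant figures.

Shear plane L_v = 1.75 + 1·3.25 = 5 in; A_gv = 5 × 0.375 = 1.875 in².
A_nv = (5 − 1.5·1) × 0.375 = 1.312 in².
A_nt = (1.875 − 0.5·1) × 0.375 = 0.5156 in².
0.6 F_u A_nv = 51.19 kips; 0.6 F_y A_gv = 56.25 kips → shear rupture governs the shear term.
R_n = 51.19 + 1.0 × 65 × 0.5156 = 84.7 kips.
Allowable strength R_n/Ω = 84.7 / 2 = 42.4 kips.

42.4 kips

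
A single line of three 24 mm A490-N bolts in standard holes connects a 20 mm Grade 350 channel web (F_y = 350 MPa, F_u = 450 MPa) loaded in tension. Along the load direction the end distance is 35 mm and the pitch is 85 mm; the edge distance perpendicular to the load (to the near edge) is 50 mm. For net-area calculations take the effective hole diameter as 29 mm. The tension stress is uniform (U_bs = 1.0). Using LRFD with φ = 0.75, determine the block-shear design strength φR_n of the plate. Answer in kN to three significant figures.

Shear plane L_v = 35 + 2·85 = 205 mm; A_gv = 205 × 20 = 4100 mm².
A_nv = (205 − 2.5·29) × 20 = 2650 mm².
A_nt = (50 − 0.5·29) × 20 = 710 mm².
0.6 F_u A_nv = 715.5 kN; 0.6 F_y A_gv = 861 kN → shear rupture governs the shear term.
R_n = 715.5 + 1.0 × 450 × 710 / 1000 = 1035 kN.
Design strength φR_n = 0.75 × 1035 = 776 kN.

776 kN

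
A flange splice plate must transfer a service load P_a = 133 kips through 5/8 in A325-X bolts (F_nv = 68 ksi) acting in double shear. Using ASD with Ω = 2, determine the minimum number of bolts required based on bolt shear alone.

A_b = π·0.625²/4 = 0.3068 in².
Per-bolt allowable strength R_n/Ω = 68 × 0.3068 × 2 / 2 = 20.86 kips.
n ≥ 133 / 20.86 = 6.375 → use 7 bolts.

7 bolts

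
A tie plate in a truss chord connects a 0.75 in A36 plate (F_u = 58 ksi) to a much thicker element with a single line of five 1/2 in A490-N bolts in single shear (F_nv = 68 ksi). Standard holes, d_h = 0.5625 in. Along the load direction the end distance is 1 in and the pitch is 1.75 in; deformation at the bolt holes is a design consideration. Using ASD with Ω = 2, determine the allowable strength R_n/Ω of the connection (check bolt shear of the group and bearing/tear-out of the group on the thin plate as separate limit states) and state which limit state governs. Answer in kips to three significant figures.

33.4 kips (bolt shear governs)

Bolt shear: A_b = π·0.5²/4 = 0.1963 in²; R_n = 68 × 0.1963 × 5 × 1 = 66.76 kips → 66.76 / 2 = 33.4 kips.
Bearing (1.2 l_c t F_u ≤ 2.4 d t F_u): upper limit = 2.4·0.5·0.75·58 = 52.2 kips.
  Edge l_c = 1 − 0.5625/2 = 0.7188 → r_n = 37.52 kips; interior l_c = 1.75 − 0.5625 = 1.188 → r_n = 52.2 kips.
  R_n,bearing = 1·37.52 + 4·52.2 = 246.3 kips → 246.3 / 2 = 123 kips.
Bolt shear governs: 33.4 kips.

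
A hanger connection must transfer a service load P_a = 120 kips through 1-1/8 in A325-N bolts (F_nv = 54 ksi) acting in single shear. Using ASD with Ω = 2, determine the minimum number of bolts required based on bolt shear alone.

A_b = π·1.125²/4 = 0.994 in².
Per-bolt allowable strength R_n/Ω = 54 × 0.994 × 1 / 2 = 26.84 kips.
n ≥ 120 / 26.84 = 4.471 → use 5 bolts.

5 bolts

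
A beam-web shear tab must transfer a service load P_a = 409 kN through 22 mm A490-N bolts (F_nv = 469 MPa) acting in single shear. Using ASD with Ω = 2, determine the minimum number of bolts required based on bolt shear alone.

5 bolts

A_b = π·22²/4 = 380.1 mm².
Per-bolt allowable strength R_n/Ω = 469 × 380.1 × 1 / 1000 / 2 = 89.14 kN.
n ≥ 409 / 89.14 = 4.588 → use 5 bolts.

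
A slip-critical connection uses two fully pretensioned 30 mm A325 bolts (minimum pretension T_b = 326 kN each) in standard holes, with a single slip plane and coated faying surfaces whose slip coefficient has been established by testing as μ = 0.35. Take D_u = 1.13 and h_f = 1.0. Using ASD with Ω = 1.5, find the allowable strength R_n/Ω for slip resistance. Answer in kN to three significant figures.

R_n = μ · D_u · h_f · T_b · n_s · n_b = 0.35 × 1.13 × 1.0 × 326 × 1 × 2 = 257.9 kN.
Allowable strength R_n/Ω = 257.9 / 1.5 = 172 kN.

172 kN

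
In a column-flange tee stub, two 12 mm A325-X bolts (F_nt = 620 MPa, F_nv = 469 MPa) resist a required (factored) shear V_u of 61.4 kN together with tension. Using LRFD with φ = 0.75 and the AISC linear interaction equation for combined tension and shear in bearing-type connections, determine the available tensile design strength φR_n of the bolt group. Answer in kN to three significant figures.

A_b = π·12²/4 = 113.1 mm²; f_rv = 61.4 × 1000 / (2 × 113.1) = 271.4 MPa.
F'_nt = 1.3 F_nt − (F_nt / φF_nv) f_rv = 1.3·620 − (620/(0.75·469))·271.4 = 327.5 MPa, capped at F_nt → F'_nt = 327.5 MPa.
R_n = F'_nt · A_b · n = 327.5 × 113.1 × 2 / 1000 = 74.09 kN.
Design strength φR_n = 0.75 × 74.09 = 55.6 kN.

55.6 kN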